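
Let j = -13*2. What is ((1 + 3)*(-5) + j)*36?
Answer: -1656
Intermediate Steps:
j = -26
((1 + 3)*(-5) + j)*36 = ((1 + 3)*(-5) - 26)*36 = (4*(-5) - 26)*36 = (-20 - 26)*36 = -46*36 = -1656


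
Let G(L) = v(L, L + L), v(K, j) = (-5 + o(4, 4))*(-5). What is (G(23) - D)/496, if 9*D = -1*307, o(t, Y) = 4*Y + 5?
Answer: -413/4464 ≈ -0.092518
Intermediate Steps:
o(t, Y) = 5 + 4*Y
D = -307/9 (D = (-1*307)/9 = (⅑)*(-307) = -307/9 ≈ -34.111)
v(K, j) = -80 (v(K, j) = (-5 + (5 + 4*4))*(-5) = (-5 + (5 + 16))*(-5) = (-5 + 21)*(-5) = 16*(-5) = -80)
G(L) = -80
(G(23) - D)/496 = (-80 - 1*(-307/9))/496 = (-80 + 307/9)*(1/496) = -413/9*1/496 = -413/4464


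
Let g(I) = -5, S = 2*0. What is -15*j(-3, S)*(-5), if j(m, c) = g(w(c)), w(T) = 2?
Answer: -375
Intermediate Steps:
S = 0
j(m, c) = -5
-15*j(-3, S)*(-5) = -15*(-5)*(-5) = 75*(-5) = -375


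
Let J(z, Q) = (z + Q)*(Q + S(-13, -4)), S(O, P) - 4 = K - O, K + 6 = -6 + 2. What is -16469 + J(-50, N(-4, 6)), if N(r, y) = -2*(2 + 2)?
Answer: -16411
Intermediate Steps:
K = -10 (K = -6 + (-6 + 2) = -6 - 4 = -10)
S(O, P) = -6 - O (S(O, P) = 4 + (-10 - O) = -6 - O)
N(r, y) = -8 (N(r, y) = -2*4 = -8)
J(z, Q) = (7 + Q)*(Q + z) (J(z, Q) = (z + Q)*(Q + (-6 - 1*(-13))) = (Q + z)*(Q + (-6 + 13)) = (Q + z)*(Q + 7) = (Q + z)*(7 + Q) = (7 + Q)*(Q + z))
-16469 + J(-50, N(-4, 6)) = -16469 + ((-8)**2 + 7*(-8) + 7*(-50) - 8*(-50)) = -16469 + (64 - 56 - 350 + 400) = -16469 + 58 = -16411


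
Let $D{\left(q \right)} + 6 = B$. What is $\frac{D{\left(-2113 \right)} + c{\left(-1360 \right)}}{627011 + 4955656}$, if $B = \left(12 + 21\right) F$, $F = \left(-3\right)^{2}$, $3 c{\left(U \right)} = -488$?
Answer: $\frac{385}{16748001} \approx 2.2988 \cdot 10^{-5}$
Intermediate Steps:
$c{\left(U \right)} = - \frac{488}{3}$ ($c{\left(U \right)} = \frac{1}{3} \left(-488\right) = - \frac{488}{3}$)
$F = 9$
$B = 297$ ($B = \left(12 + 21\right) 9 = 33 \cdot 9 = 297$)
$D{\left(q \right)} = 291$ ($D{\left(q \right)} = -6 + 297 = 291$)
$\frac{D{\left(-2113 \right)} + c{\left(-1360 \right)}}{627011 + 4955656} = \frac{291 - \frac{488}{3}}{627011 + 4955656} = \frac{385}{3 \cdot 5582667} = \frac{385}{3} \cdot \frac{1}{5582667} = \frac{385}{16748001}$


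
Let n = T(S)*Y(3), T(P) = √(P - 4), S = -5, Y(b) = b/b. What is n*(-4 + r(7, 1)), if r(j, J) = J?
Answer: -9*I ≈ -9.0*I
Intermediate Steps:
Y(b) = 1
T(P) = √(-4 + P)
n = 3*I (n = √(-4 - 5)*1 = √(-9)*1 = (3*I)*1 = 3*I ≈ 3.0*I)
n*(-4 + r(7, 1)) = (3*I)*(-4 + 1) = (3*I)*(-3) = -9*I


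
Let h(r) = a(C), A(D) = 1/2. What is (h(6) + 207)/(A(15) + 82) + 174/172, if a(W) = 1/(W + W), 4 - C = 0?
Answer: 99961/28380 ≈ 3.5222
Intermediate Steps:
C = 4 (C = 4 - 1*0 = 4 + 0 = 4)
A(D) = ½
a(W) = 1/(2*W)
h(r) = ⅛ (h(r) = (½)/4 = (½)*(¼) = ⅛)
(h(6) + 207)/(A(15) + 82) + 174/172 = (⅛ + 207)/(½ + 82) + 174/172 = 1657/(8*(165/2)) + 174*(1/172) = (1657/8)*(2/165) + 87/86 = 1657/660 + 87/86 = 99961/28380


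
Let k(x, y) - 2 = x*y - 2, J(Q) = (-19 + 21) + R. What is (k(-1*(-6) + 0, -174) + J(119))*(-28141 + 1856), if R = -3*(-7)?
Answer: 26836985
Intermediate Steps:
R = 21
J(Q) = 23 (J(Q) = (-19 + 21) + 21 = 2 + 21 = 23)
k(x, y) = x*y (k(x, y) = 2 + (x*y - 2) = 2 + (-2 + x*y) = x*y)
(k(-1*(-6) + 0, -174) + J(119))*(-28141 + 1856) = ((-1*(-6) + 0)*(-174) + 23)*(-28141 + 1856) = ((6 + 0)*(-174) + 23)*(-26285) = (6*(-174) + 23)*(-26285) = (-1044 + 23)*(-26285) = -1021*(-26285) = 26836985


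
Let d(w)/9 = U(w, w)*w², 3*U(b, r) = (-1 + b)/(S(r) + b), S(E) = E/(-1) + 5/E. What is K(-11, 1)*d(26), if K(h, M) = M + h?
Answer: -2636400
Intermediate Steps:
S(E) = -E + 5/E (S(E) = E*(-1) + 5/E = -E + 5/E)
U(b, r) = (-1 + b)/(3*(b - r + 5/r)) (U(b, r) = ((-1 + b)/((-r + 5/r) + b))/3 = ((-1 + b)/(b - r + 5/r))/3 = (-1 + b)/(3*(b - r + 5/r)))
d(w) = 3*w³*(-1 + w)/5 (d(w) = 9*((w*(-1 + w)/(3*(5 + w*(w - w))))*w²) = 9*((w*(-1 + w)/(3*(5 + w*0)))*w²) = 9*((w*(-1 + w)/(3*(5 + 0)))*w²) = 9*(((⅓)*w*(-1 + w)/5)*w²) = 9*(((⅓)*w*(⅕)*(-1 + w))*w²) = 9*((w*(-1 + w)/15)*w²) = 9*(w³*(-1 + w)/15) = 3*w³*(-1 + w)/5)
K(-11, 1)*d(26) = (1 - 11)*((⅗)*26³*(-1 + 26)) = -6*17576*25 = -10*263640 = -2636400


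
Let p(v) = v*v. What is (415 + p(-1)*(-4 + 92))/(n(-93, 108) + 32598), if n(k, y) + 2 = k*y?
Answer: 503/22552 ≈ 0.022304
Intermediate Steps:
p(v) = v²
n(k, y) = -2 + k*y
(415 + p(-1)*(-4 + 92))/(n(-93, 108) + 32598) = (415 + (-1)²*(-4 + 92))/((-2 - 93*108) + 32598) = (415 + 1*88)/((-2 - 10044) + 32598) = (415 + 88)/(-10046 + 32598) = 503/22552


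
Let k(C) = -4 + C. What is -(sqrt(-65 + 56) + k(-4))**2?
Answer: -55 + 48*I ≈ -55.0 + 48.0*I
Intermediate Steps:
-(sqrt(-65 + 56) + k(-4))**2 = -(sqrt(-65 + 56) + (-4 - 4))**2 = -(sqrt(-9) - 8)**2 = -(3*I - 8)**2 = -(-8 + 3*I)**2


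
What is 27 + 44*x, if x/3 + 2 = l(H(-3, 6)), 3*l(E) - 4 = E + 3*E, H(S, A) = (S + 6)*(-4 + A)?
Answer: 995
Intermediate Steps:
H(S, A) = (-4 + A)*(6 + S) (H(S, A) = (6 + S)*(-4 + A) = (-4 + A)*(6 + S))
l(E) = 4/3 + 4*E/3 (l(E) = 4/3 + (E + 3*E)/3 = 4/3 + (4*E)/3 = 4/3 + 4*E/3)
x = 22 (x = -6 + 3*(4/3 + 4*(-24 - 4*(-3) + 6*6 + 6*(-3))/3) = -6 + 3*(4/3 + 4*(-24 + 12 + 36 - 18)/3) = -6 + 3*(4/3 + (4/3)*6) = -6 + 3*(4/3 + 8) = -6 + 3*(28/3) = -6 + 28 = 22)
27 + 44*x = 27 + 44*22 = 27 + 968 = 995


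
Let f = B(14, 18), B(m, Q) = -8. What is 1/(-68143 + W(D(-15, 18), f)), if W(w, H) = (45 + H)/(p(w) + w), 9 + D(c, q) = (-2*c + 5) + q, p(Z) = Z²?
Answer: -1980/134923103 ≈ -1.4675e-5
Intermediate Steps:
f = -8
D(c, q) = -4 + q - 2*c (D(c, q) = -9 + ((-2*c + 5) + q) = -9 + ((5 - 2*c) + q) = -9 + (5 + q - 2*c) = -4 + q - 2*c)
W(w, H) = (45 + H)/(w + w²) (W(w, H) = (45 + H)/(w² + w) = (45 + H)/(w + w²))
1/(-68143 + W(D(-15, 18), f)) = 1/(-68143 + (45 - 8)/((-4 + 18 - 2*(-15))*(1 + (-4 + 18 - 2*(-15))))) = 1/(-68143 + 37/((-4 + 18 + 30)*(1 + (-4 + 18 + 30)))) = 1/(-68143 + 37/(44*(1 + 44))) = 1/(-68143 + (1/44)*37/45) = 1/(-68143 + (1/44)*(1/45)*37) = 1/(-68143 + 37/1980) = 1/(-134923103/1980) = -1980/134923103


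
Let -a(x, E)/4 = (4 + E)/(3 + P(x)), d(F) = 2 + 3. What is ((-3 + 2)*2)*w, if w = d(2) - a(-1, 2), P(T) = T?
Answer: -34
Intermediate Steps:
d(F) = 5
a(x, E) = -4*(4 + E)/(3 + x)
w = 17 (w = 5 - 4*(-4 - 1*2)/(3 - 1) = 5 - 4*(-4 - 2)/2 = 5 - 4*(-6)/2 = 5 - 1*(-12) = 5 + 12 = 17)
((-3 + 2)*2)*w = ((-3 + 2)*2)*17 = -1*2*17 = -2*17 = -34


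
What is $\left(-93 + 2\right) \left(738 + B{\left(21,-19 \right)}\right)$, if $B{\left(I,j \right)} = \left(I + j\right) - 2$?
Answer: $-67158$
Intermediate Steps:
$B{\left(I,j \right)} = -2 + I + j$
$\left(-93 + 2\right) \left(738 + B{\left(21,-19 \right)}\right) = \left(-93 + 2\right) \left(738 - 0\right) = - 91 \left(738 + 0\right) = \left(-91\right) 738 = -67158$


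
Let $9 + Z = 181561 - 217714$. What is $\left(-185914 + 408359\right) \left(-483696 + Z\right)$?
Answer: $-115639812810$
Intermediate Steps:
$Z = -36162$ ($Z = -9 + \left(181561 - 217714\right) = -9 - 36153 = -36162$)
$\left(-185914 + 408359\right) \left(-483696 + Z\right) = \left(-185914 + 408359\right) \left(-483696 - 36162\right) = 222445 \left(-519858\right) = -115639812810$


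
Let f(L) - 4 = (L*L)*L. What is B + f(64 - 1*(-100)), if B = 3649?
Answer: 4414597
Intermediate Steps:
f(L) = 4 + L³ (f(L) = 4 + (L*L)*L = 4 + L²*L = 4 + L³)
B + f(64 - 1*(-100)) = 3649 + (4 + (64 - 1*(-100))³) = 3649 + (4 + (64 + 100)³) = 3649 + (4 + 164³) = 3649 + (4 + 4410944) = 3649 + 4410948 = 4414597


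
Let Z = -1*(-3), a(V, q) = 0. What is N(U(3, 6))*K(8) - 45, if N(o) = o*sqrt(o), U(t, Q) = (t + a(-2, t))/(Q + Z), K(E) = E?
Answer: -45 + 8*sqrt(3)/9 ≈ -43.460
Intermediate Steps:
Z = 3
U(t, Q) = t/(3 + Q) (U(t, Q) = (t + 0)/(Q + 3) = t/(3 + Q))
N(o) = o**(3/2)
N(U(3, 6))*K(8) - 45 = (3/(3 + 6))**(3/2)*8 - 45 = (3/9)**(3/2)*8 - 45 = (3*(1/9))**(3/2)*8 - 45 = (1/3)**(3/2)*8 - 45 = (sqrt(3)/9)*8 - 45 = 8*sqrt(3)/9 - 45 = -45 + 8*sqrt(3)/9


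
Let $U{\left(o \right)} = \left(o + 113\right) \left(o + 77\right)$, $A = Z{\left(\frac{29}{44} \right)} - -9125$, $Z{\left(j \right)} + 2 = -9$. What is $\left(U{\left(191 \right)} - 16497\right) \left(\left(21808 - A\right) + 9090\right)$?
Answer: $1415415400$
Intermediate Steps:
$Z{\left(j \right)} = -11$ ($Z{\left(j \right)} = -2 - 9 = -11$)
$A = 9114$ ($A = -11 - -9125 = -11 + 9125 = 9114$)
$U{\left(o \right)} = \left(77 + o\right) \left(113 + o\right)$ ($U{\left(o \right)} = \left(113 + o\right) \left(77 + o\right) = \left(77 + o\right) \left(113 + o\right)$)
$\left(U{\left(191 \right)} - 16497\right) \left(\left(21808 - A\right) + 9090\right) = \left(\left(8701 + 191^{2} + 190 \cdot 191\right) - 16497\right) \left(\left(21808 - 9114\right) + 9090\right) = \left(\left(8701 + 36481 + 36290\right) - 16497\right) \left(\left(21808 - 9114\right) + 9090\right) = \left(81472 - 16497\right) \left(12694 + 9090\right) = 64975 \cdot 21784 = 1415415400$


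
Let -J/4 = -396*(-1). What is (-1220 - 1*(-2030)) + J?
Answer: -774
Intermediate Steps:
J = -1584 (J = -(-1584)*(-1) = -4*396 = -1584)
(-1220 - 1*(-2030)) + J = (-1220 - 1*(-2030)) - 1584 = (-1220 + 2030) - 1584 = 810 - 1584 = -774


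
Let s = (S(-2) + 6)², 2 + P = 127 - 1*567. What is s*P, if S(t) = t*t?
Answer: -44200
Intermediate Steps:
P = -442 (P = -2 + (127 - 1*567) = -2 + (127 - 567) = -2 - 440 = -442)
S(t) = t²
s = 100 (s = ((-2)² + 6)² = (4 + 6)² = 10² = 100)
s*P = 100*(-442) = -44200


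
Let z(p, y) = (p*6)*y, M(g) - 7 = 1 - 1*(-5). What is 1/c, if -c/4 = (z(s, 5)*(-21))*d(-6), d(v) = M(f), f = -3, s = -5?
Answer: -1/163800 ≈ -6.1050e-6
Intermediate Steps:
M(g) = 13 (M(g) = 7 + (1 - 1*(-5)) = 7 + (1 + 5) = 7 + 6 = 13)
d(v) = 13
z(p, y) = 6*p*y (z(p, y) = (6*p)*y = 6*p*y)
c = -163800 (c = -4*(6*(-5)*5)*(-21)*13 = -4*(-150*(-21))*13 = -12600*13 = -4*40950 = -163800)
1/c = 1/(-163800) = -1/163800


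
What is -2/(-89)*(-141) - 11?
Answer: -1261/89 ≈ -14.169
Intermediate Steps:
-2/(-89)*(-141) - 11 = -2*(-1/89)*(-141) - 11 = (2/89)*(-141) - 11 = -282/89 - 11 = -1261/89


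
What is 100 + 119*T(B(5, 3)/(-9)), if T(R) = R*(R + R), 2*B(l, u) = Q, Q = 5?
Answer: 19175/162 ≈ 118.36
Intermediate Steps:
B(l, u) = 5/2 (B(l, u) = (1/2)*5 = 5/2)
T(R) = 2*R**2 (T(R) = R*(2*R) = 2*R**2)
100 + 119*T(B(5, 3)/(-9)) = 100 + 119*(2*((5/2)/(-9))**2) = 100 + 119*(2*((5/2)*(-1/9))**2) = 100 + 119*(2*(-5/18)**2) = 100 + 119*(2*(25/324)) = 100 + 119*(25/162) = 100 + 2975/162 = 19175/162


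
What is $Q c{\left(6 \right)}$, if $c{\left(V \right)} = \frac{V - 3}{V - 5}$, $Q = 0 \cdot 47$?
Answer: $0$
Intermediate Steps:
$Q = 0$
$c{\left(V \right)} = \frac{-3 + V}{-5 + V}$
$Q c{\left(6 \right)} = 0 \frac{-3 + 6}{-5 + 6} = 0 \cdot 1^{-1} \cdot 3 = 0 \cdot 1 \cdot 3 = 0 \cdot 3 = 0$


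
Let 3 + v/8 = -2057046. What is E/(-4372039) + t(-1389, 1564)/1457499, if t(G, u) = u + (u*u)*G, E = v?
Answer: -14830567242681812/6372242470461 ≈ -2327.4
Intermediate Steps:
v = -16456392 (v = -24 + 8*(-2057046) = -24 - 16456368 = -16456392)
E = -16456392
t(G, u) = u + G*u² (t(G, u) = u + u²*G = u + G*u²)
E/(-4372039) + t(-1389, 1564)/1457499 = -16456392/(-4372039) + (1564*(1 - 1389*1564))/1457499 = -16456392*(-1/4372039) + (1564*(1 - 2172396))*(1/1457499) = 16456392/4372039 + (1564*(-2172395))*(1/1457499) = 16456392/4372039 - 3397625780*1/1457499 = 16456392/4372039 - 3397625780/1457499 = -14830567242681812/6372242470461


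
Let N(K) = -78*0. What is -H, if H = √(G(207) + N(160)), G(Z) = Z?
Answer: -3*√23 ≈ -14.387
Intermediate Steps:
N(K) = 0
H = 3*√23 (H = √(207 + 0) = √207 = 3*√23 ≈ 14.387)
-H = -3*√23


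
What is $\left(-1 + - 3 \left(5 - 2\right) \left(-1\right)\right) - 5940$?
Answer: $-5932$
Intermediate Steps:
$\left(-1 + - 3 \left(5 - 2\right) \left(-1\right)\right) - 5940 = \left(-1 + \left(-3\right) 3 \left(-1\right)\right) - 5940 = \left(-1 - -9\right) - 5940 = \left(-1 + 9\right) - 5940 = 8 - 5940 = -5932$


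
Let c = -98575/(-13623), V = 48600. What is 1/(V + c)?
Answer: 13623/662176375 ≈ 2.0573e-5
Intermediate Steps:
c = 98575/13623 (c = -98575*(-1/13623) = 98575/13623 ≈ 7.2359)
1/(V + c) = 1/(48600 + 98575/13623) = 1/(662176375/13623) = 13623/662176375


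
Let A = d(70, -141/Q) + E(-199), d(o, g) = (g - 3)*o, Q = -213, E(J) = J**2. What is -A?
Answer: -2800051/71 ≈ -39437.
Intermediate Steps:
d(o, g) = o*(-3 + g) (d(o, g) = (-3 + g)*o = o*(-3 + g))
A = 2800051/71 (A = 70*(-3 - 141/(-213)) + (-199)**2 = 70*(-3 - 141*(-1/213)) + 39601 = 70*(-3 + 47/71) + 39601 = 70*(-166/71) + 39601 = -11620/71 + 39601 = 2800051/71 ≈ 39437.)
-A = -1*2800051/71 = -2800051/71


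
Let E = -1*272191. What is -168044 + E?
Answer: -440235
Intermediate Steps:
E = -272191
-168044 + E = -168044 - 272191 = -440235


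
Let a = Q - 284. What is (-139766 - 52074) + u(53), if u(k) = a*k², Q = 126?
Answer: -635662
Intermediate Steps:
a = -158 (a = 126 - 284 = -158)
u(k) = -158*k²
(-139766 - 52074) + u(53) = (-139766 - 52074) - 158*53² = -191840 - 158*2809 = -191840 - 443822 = -635662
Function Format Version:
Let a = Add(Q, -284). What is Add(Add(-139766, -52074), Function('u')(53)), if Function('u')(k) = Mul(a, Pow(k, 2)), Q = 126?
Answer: -635662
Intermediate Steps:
a = -158 (a = Add(126, -284) = -158)
Function('u')(k) = Mul(-158, Pow(k, 2))
Add(Add(-139766, -52074), Function('u')(53)) = Add(Add(-139766, -52074), Mul(-158, Pow(53, 2))) = Add(-191840, Mul(-158, 2809)) = Add(-191840, -443822) = -635662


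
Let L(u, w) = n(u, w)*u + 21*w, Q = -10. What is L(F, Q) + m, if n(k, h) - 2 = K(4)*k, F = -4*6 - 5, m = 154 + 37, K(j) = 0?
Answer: -77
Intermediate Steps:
m = 191
F = -29 (F = -24 - 5 = -29)
n(k, h) = 2 (n(k, h) = 2 + 0*k = 2 + 0 = 2)
L(u, w) = 2*u + 21*w
L(F, Q) + m = (2*(-29) + 21*(-10)) + 191 = (-58 - 210) + 191 = -268 + 191 = -77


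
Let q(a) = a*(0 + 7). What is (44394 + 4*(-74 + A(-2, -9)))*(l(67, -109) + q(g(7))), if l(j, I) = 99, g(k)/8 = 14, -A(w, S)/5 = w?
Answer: 38973854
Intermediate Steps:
A(w, S) = -5*w
g(k) = 112 (g(k) = 8*14 = 112)
q(a) = 7*a (q(a) = a*7 = 7*a)
(44394 + 4*(-74 + A(-2, -9)))*(l(67, -109) + q(g(7))) = (44394 + 4*(-74 - 5*(-2)))*(99 + 7*112) = (44394 + 4*(-74 + 10))*(99 + 784) = (44394 + 4*(-64))*883 = (44394 - 256)*883 = 44138*883 = 38973854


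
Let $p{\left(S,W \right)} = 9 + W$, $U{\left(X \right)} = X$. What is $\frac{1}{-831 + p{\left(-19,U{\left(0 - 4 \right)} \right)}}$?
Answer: $- \frac{1}{826} \approx -0.0012107$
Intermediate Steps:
$\frac{1}{-831 + p{\left(-19,U{\left(0 - 4 \right)} \right)}} = \frac{1}{-831 + \left(9 + \left(0 - 4\right)\right)} = \frac{1}{-831 + \left(9 - 4\right)} = \frac{1}{-831 + 5} = \frac{1}{-826} = - \frac{1}{826}$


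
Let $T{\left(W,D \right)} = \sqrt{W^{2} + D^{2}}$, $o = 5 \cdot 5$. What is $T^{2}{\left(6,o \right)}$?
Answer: $661$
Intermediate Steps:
$o = 25$
$T{\left(W,D \right)} = \sqrt{D^{2} + W^{2}}$
$T^{2}{\left(6,o \right)} = \left(\sqrt{25^{2} + 6^{2}}\right)^{2} = \left(\sqrt{625 + 36}\right)^{2} = \left(\sqrt{661}\right)^{2} = 661$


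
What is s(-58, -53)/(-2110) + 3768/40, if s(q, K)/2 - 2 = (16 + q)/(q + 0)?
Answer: 576394/6119 ≈ 94.197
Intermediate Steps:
s(q, K) = 4 + 2*(16 + q)/q (s(q, K) = 4 + 2*((16 + q)/(q + 0)) = 4 + 2*((16 + q)/q) = 4 + 2*(16 + q)/q)
s(-58, -53)/(-2110) + 3768/40 = (6 + 32/(-58))/(-2110) + 3768/40 = (6 + 32*(-1/58))*(-1/2110) + 3768*(1/40) = (6 - 16/29)*(-1/2110) + 471/5 = (158/29)*(-1/2110) + 471/5 = -79/30595 + 471/5 = 576394/6119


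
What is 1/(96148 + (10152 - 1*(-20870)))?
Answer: 1/127170 ≈ 7.8635e-6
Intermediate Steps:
1/(96148 + (10152 - 1*(-20870))) = 1/(96148 + (10152 + 20870)) = 1/(96148 + 31022) = 1/127170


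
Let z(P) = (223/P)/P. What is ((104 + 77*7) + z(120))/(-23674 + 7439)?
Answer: -9259423/233784000 ≈ -0.039607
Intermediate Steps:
z(P) = 223/P²
((104 + 77*7) + z(120))/(-23674 + 7439) = ((104 + 77*7) + 223/120²)/(-23674 + 7439) = ((104 + 539) + 223*(1/14400))/(-16235) = (643 + 223/14400)*(-1/16235) = (9259423/14400)*(-1/16235) = -9259423/233784000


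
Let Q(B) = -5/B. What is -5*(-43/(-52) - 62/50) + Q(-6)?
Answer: 2261/780 ≈ 2.8987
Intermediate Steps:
-5*(-43/(-52) - 62/50) + Q(-6) = -5*(-43/(-52) - 62/50) - 5/(-6) = -5*(-43*(-1/52) - 62*1/50) - 5*(-⅙) = -5*(43/52 - 31/25) + ⅚ = -5*(-537/1300) + ⅚ = 537/260 + ⅚ = 2261/780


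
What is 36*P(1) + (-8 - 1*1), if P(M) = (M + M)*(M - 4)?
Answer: -225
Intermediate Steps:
P(M) = 2*M*(-4 + M) (P(M) = (2*M)*(-4 + M) = 2*M*(-4 + M))
36*P(1) + (-8 - 1*1) = 36*(2*1*(-4 + 1)) + (-8 - 1*1) = 36*(2*1*(-3)) + (-8 - 1) = 36*(-6) - 9 = -216 - 9 = -225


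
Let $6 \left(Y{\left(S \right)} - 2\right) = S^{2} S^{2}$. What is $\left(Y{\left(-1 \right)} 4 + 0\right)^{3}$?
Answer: $\frac{17576}{27} \approx 650.96$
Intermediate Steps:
$Y{\left(S \right)} = 2 + \frac{S^{4}}{6}$ ($Y{\left(S \right)} = 2 + \frac{S^{2} S^{2}}{6} = 2 + \frac{S^{4}}{6}$)
$\left(Y{\left(-1 \right)} 4 + 0\right)^{3} = \left(\left(2 + \frac{\left(-1\right)^{4}}{6}\right) 4 + 0\right)^{3} = \left(\left(2 + \frac{1}{6} \cdot 1\right) 4 + 0\right)^{3} = \left(\left(2 + \frac{1}{6}\right) 4 + 0\right)^{3} = \left(\frac{13}{6} \cdot 4 + 0\right)^{3} = \left(\frac{26}{3} + 0\right)^{3} = \left(\frac{26}{3}\right)^{3} = \frac{17576}{27}$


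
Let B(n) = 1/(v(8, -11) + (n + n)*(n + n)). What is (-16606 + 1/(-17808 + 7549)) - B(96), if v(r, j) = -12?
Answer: -6278141923919/378064668 ≈ -16606.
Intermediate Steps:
B(n) = 1/(-12 + 4*n²) (B(n) = 1/(-12 + (n + n)*(n + n)) = 1/(-12 + (2*n)*(2*n)) = 1/(-12 + 4*n²))
(-16606 + 1/(-17808 + 7549)) - B(96) = (-16606 + 1/(-17808 + 7549)) - 1/(4*(-3 + 96²)) = (-16606 + 1/(-10259)) - 1/(4*(-3 + 9216)) = (-16606 - 1/10259) - 1/(4*9213) = -170360955/10259 - 1/(4*9213) = -170360955/10259 - 1*1/36852 = -170360955/10259 - 1/36852 = -6278141923919/378064668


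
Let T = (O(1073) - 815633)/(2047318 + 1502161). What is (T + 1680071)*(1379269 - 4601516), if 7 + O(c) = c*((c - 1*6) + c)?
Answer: -19215477558602514483/3549479 ≈ -5.4136e+12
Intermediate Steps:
O(c) = -7 + c*(-6 + 2*c) (O(c) = -7 + c*((c - 1*6) + c) = -7 + c*((c - 6) + c) = -7 + c*((-6 + c) + c) = -7 + c*(-6 + 2*c))
T = 1480580/3549479 (T = ((-7 - 6*1073 + 2*1073**2) - 815633)/(2047318 + 1502161) = ((-7 - 6438 + 2*1151329) - 815633)/3549479 = ((-7 - 6438 + 2302658) - 815633)*(1/3549479) = (2296213 - 815633)*(1/3549479) = 1480580*(1/3549479) = 1480580/3549479 ≈ 0.41713)
(T + 1680071)*(1379269 - 4601516) = (1480580/3549479 + 1680071)*(1379269 - 4601516) = (5963378213589/3549479)*(-3222247) = -19215477558602514483/3549479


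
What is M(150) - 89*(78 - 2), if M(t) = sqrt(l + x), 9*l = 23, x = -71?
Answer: -6764 + 2*I*sqrt(154)/3 ≈ -6764.0 + 8.2731*I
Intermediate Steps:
l = 23/9 (l = (1/9)*23 = 23/9 ≈ 2.5556)
M(t) = 2*I*sqrt(154)/3 (M(t) = sqrt(23/9 - 71) = sqrt(-616/9) = 2*I*sqrt(154)/3)
M(150) - 89*(78 - 2) = 2*I*sqrt(154)/3 - 89*(78 - 2) = 2*I*sqrt(154)/3 - 89*76 = 2*I*sqrt(154)/3 - 1*6764 = 2*I*sqrt(154)/3 - 6764 = -6764 + 2*I*sqrt(154)/3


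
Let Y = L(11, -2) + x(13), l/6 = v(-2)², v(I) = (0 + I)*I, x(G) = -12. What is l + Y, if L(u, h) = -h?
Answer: 86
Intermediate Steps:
v(I) = I² (v(I) = I*I = I²)
l = 96 (l = 6*((-2)²)² = 6*4² = 6*16 = 96)
Y = -10 (Y = -1*(-2) - 12 = 2 - 12 = -10)
l + Y = 96 - 10 = 86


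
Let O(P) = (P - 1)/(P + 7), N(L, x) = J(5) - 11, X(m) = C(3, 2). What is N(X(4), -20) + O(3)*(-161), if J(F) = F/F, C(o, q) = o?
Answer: -211/5 ≈ -42.200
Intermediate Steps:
X(m) = 3
J(F) = 1
N(L, x) = -10 (N(L, x) = 1 - 11 = -10)
O(P) = (-1 + P)/(7 + P)
N(X(4), -20) + O(3)*(-161) = -10 + ((-1 + 3)/(7 + 3))*(-161) = -10 + (2/10)*(-161) = -10 + ((⅒)*2)*(-161) = -10 + (⅕)*(-161) = -10 - 161/5 = -211/5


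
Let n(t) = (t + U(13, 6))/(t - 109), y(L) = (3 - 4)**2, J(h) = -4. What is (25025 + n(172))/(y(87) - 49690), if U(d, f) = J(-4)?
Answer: -75083/149067 ≈ -0.50369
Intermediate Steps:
y(L) = 1 (y(L) = (-1)**2 = 1)
U(d, f) = -4
n(t) = (-4 + t)/(-109 + t) (n(t) = (t - 4)/(t - 109) = (-4 + t)/(-109 + t))
(25025 + n(172))/(y(87) - 49690) = (25025 + (-4 + 172)/(-109 + 172))/(1 - 49690) = (25025 + 168/63)/(-49689) = (25025 + (1/63)*168)*(-1/49689) = (25025 + 8/3)*(-1/49689) = (75083/3)*(-1/49689) = -75083/149067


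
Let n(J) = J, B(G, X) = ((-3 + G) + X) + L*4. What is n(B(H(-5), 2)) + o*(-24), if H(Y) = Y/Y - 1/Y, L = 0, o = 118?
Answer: -14159/5 ≈ -2831.8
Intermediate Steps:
H(Y) = 1 - 1/Y
B(G, X) = -3 + G + X (B(G, X) = ((-3 + G) + X) + 0*4 = (-3 + G + X) + 0 = -3 + G + X)
n(B(H(-5), 2)) + o*(-24) = (-3 + (-1 - 5)/(-5) + 2) + 118*(-24) = (-3 - ⅕*(-6) + 2) - 2832 = (-3 + 6/5 + 2) - 2832 = ⅕ - 2832 = -14159/5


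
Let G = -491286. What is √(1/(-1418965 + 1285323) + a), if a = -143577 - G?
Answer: √6210146775346634/133642 ≈ 589.67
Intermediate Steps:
a = 347709 (a = -143577 - 1*(-491286) = -143577 + 491286 = 347709)
√(1/(-1418965 + 1285323) + a) = √(1/(-1418965 + 1285323) + 347709) = √(1/(-133642) + 347709) = √(-1/133642 + 347709) = √(46468526177/133642) = √6210146775346634/133642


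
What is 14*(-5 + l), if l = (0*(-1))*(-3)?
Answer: -70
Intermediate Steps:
l = 0 (l = 0*(-3) = 0)
14*(-5 + l) = 14*(-5 + 0) = 14*(-5) = -70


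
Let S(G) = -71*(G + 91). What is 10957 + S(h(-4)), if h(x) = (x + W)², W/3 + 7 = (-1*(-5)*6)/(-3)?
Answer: -210279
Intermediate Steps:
W = -51 (W = -21 + 3*((-1*(-5)*6)/(-3)) = -21 + 3*((5*6)*(-⅓)) = -21 + 3*(30*(-⅓)) = -21 + 3*(-10) = -21 - 30 = -51)
h(x) = (-51 + x)² (h(x) = (x - 51)² = (-51 + x)²)
S(G) = -6461 - 71*G (S(G) = -71*(91 + G) = -6461 - 71*G)
10957 + S(h(-4)) = 10957 + (-6461 - 71*(-51 - 4)²) = 10957 + (-6461 - 71*(-55)²) = 10957 + (-6461 - 71*3025) = 10957 + (-6461 - 214775) = 10957 - 221236 = -210279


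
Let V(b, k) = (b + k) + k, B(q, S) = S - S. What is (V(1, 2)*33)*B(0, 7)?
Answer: 0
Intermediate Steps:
B(q, S) = 0
V(b, k) = b + 2*k
(V(1, 2)*33)*B(0, 7) = ((1 + 2*2)*33)*0 = ((1 + 4)*33)*0 = (5*33)*0 = 165*0 = 0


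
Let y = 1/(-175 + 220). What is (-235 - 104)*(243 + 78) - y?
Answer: -4896856/45 ≈ -1.0882e+5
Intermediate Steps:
y = 1/45 ≈ 0.022222
(-235 - 104)*(243 + 78) - y = (-235 - 104)*(243 + 78) - 1*1/45 = -339*321 - 1/45 = -108819 - 1/45 = -4896856/45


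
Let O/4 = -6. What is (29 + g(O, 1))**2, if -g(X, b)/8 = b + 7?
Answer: 1225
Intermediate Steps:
O = -24 (O = 4*(-6) = -24)
g(X, b) = -56 - 8*b (g(X, b) = -8*(b + 7) = -8*(7 + b) = -56 - 8*b)
(29 + g(O, 1))**2 = (29 + (-56 - 8*1))**2 = (29 + (-56 - 8))**2 = (29 - 64)**2 = (-35)**2 = 1225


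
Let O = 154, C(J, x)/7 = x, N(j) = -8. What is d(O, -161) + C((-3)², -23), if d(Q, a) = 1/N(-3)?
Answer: -1289/8 ≈ -161.13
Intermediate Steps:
C(J, x) = 7*x
d(Q, a) = -⅛ (d(Q, a) = 1/(-8) = -⅛)
d(O, -161) + C((-3)², -23) = -⅛ + 7*(-23) = -⅛ - 161 = -1289/8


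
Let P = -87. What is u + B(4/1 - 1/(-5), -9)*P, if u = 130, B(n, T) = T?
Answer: 913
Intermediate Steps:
u + B(4/1 - 1/(-5), -9)*P = 130 - 9*(-87) = 130 + 783 = 913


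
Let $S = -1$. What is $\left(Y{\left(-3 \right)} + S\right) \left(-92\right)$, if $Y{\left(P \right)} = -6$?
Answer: $644$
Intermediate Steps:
$\left(Y{\left(-3 \right)} + S\right) \left(-92\right) = \left(-6 - 1\right) \left(-92\right) = \left(-7\right) \left(-92\right) = 644$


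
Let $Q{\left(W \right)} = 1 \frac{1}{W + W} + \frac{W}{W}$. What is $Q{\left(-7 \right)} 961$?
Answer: $\frac{12493}{14} \approx 892.36$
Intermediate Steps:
$Q{\left(W \right)} = 1 + \frac{1}{2 W}$ ($Q{\left(W \right)} = 1 \frac{1}{2 W} + 1 = \frac{1}{2 W} + 1 = 1 + \frac{1}{2 W}$)
$Q{\left(-7 \right)} 961 = \frac{\frac{1}{2} - 7}{-7} \cdot 961 = \left(- \frac{1}{7}\right) \left(- \frac{13}{2}\right) 961 = \frac{13}{14} \cdot 961 = \frac{12493}{14}$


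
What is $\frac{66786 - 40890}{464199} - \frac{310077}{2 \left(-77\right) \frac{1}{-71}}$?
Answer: $- \frac{3406517925983}{23828882} \approx -1.4296 \cdot 10^{5}$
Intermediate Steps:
$\frac{66786 - 40890}{464199} - \frac{310077}{2 \left(-77\right) \frac{1}{-71}} = 25896 \cdot \frac{1}{464199} - \frac{310077}{\left(-154\right) \left(- \frac{1}{71}\right)} = \frac{8632}{154733} - \frac{310077}{\frac{154}{71}} = \frac{8632}{154733} - \frac{22015467}{154} = - \frac{3406517925983}{23828882}$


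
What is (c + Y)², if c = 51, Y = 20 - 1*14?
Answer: 3249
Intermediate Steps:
Y = 6 (Y = 20 - 14 = 6)
(c + Y)² = (51 + 6)² = 57² = 3249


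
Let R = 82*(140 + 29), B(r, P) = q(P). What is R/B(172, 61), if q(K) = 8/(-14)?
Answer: -48503/2 ≈ -24252.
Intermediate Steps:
q(K) = -4/7 (q(K) = 8*(-1/14) = -4/7)
B(r, P) = -4/7
R = 13858 (R = 82*169 = 13858)
R/B(172, 61) = 13858/(-4/7) = 13858*(-7/4) = -48503/2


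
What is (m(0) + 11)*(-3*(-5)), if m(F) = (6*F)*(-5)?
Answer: 165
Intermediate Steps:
m(F) = -30*F
(m(0) + 11)*(-3*(-5)) = (-30*0 + 11)*(-3*(-5)) = (0 + 11)*15 = 11*15 = 165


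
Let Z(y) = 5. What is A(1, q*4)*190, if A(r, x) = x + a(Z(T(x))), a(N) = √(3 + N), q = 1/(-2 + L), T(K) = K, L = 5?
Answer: 760/3 + 380*√2 ≈ 790.73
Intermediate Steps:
q = ⅓ (q = 1/(-2 + 5) = 1/3 = ⅓ ≈ 0.33333)
A(r, x) = x + 2*√2 (A(r, x) = x + √(3 + 5) = x + √8 = x + 2*√2)
A(1, q*4)*190 = ((⅓)*4 + 2*√2)*190 = (4/3 + 2*√2)*190 = 760/3 + 380*√2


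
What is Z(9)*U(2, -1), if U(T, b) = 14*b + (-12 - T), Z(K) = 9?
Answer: -252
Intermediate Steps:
U(T, b) = -12 - T + 14*b
Z(9)*U(2, -1) = 9*(-12 - 1*2 + 14*(-1)) = 9*(-12 - 2 - 14) = 9*(-28) = -252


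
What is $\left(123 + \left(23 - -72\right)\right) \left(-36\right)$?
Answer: $-7848$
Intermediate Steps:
$\left(123 + \left(23 - -72\right)\right) \left(-36\right) = \left(123 + \left(23 + 72\right)\right) \left(-36\right) = \left(123 + 95\right) \left(-36\right) = 218 \left(-36\right) = -7848$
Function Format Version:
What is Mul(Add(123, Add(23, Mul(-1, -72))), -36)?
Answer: -7848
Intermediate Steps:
Mul(Add(123, Add(23, Mul(-1, -72))), -36) = Mul(Add(123, Add(23, 72)), -36) = Mul(Add(123, 95), -36) = Mul(218, -36) = -7848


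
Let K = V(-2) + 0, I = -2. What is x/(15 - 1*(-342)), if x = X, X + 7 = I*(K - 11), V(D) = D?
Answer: 19/357 ≈ 0.053221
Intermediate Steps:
K = -2 (K = -2 + 0 = -2)
X = 19 (X = -7 - 2*(-2 - 11) = -7 - 2*(-13) = -7 + 26 = 19)
x = 19
x/(15 - 1*(-342)) = 19/(15 - 1*(-342)) = 19/(15 + 342) = 19/357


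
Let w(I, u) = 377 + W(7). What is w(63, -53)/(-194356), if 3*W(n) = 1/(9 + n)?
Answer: -18097/9329088 ≈ -0.0019398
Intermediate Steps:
W(n) = 1/(3*(9 + n))
w(I, u) = 18097/48 (w(I, u) = 377 + 1/(3*(9 + 7)) = 377 + (⅓)/16 = 377 + (⅓)*(1/16) = 377 + 1/48 = 18097/48)
w(63, -53)/(-194356) = (18097/48)/(-194356) = (18097/48)*(-1/194356) = -18097/9329088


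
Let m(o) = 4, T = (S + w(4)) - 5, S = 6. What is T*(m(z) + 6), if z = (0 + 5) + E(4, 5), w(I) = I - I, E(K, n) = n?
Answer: 10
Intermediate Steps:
w(I) = 0
z = 10 (z = (0 + 5) + 5 = 5 + 5 = 10)
T = 1 (T = (6 + 0) - 5 = 6 - 5 = 1)
T*(m(z) + 6) = 1*(4 + 6) = 1*10 = 10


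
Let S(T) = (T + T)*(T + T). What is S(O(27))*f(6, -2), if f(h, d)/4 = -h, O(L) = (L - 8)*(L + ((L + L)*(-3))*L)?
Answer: -654873950304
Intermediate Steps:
O(L) = (-8 + L)*(L - 6*L**2) (O(L) = (-8 + L)*(L + ((2*L)*(-3))*L) = (-8 + L)*(L + (-6*L)*L) = (-8 + L)*(L - 6*L**2))
S(T) = 4*T**2 (S(T) = (2*T)*(2*T) = 4*T**2)
f(h, d) = -4*h (f(h, d) = 4*(-h) = -4*h)
S(O(27))*f(6, -2) = (4*(27*(-8 - 6*27**2 + 49*27))**2)*(-4*6) = (4*(27*(-8 - 6*729 + 1323))**2)*(-24) = (4*(27*(-8 - 4374 + 1323))**2)*(-24) = (4*(27*(-3059))**2)*(-24) = (4*(-82593)**2)*(-24) = (4*6821603649)*(-24) = 27286414596*(-24) = -654873950304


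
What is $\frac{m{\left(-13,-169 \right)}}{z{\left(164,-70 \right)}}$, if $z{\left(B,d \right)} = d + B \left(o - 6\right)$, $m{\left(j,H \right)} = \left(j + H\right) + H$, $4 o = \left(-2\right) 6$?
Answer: $\frac{351}{1546} \approx 0.22704$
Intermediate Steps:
$o = -3$ ($o = \frac{\left(-2\right) 6}{4} = \frac{1}{4} \left(-12\right) = -3$)
$m{\left(j,H \right)} = j + 2 H$ ($m{\left(j,H \right)} = \left(H + j\right) + H = j + 2 H$)
$z{\left(B,d \right)} = d - 9 B$ ($z{\left(B,d \right)} = d + B \left(-3 - 6\right) = d + B \left(-9\right) = d - 9 B$)
$\frac{m{\left(-13,-169 \right)}}{z{\left(164,-70 \right)}} = \frac{-13 + 2 \left(-169\right)}{-70 - 1476} = \frac{-13 - 338}{-70 - 1476} = - \frac{351}{-1546} = \left(-351\right) \left(- \frac{1}{1546}\right) = \frac{351}{1546}$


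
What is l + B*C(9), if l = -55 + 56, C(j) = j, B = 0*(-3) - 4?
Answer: -35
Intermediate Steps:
B = -4 (B = 0 - 4 = -4)
l = 1
l + B*C(9) = 1 - 4*9 = 1 - 36 = -35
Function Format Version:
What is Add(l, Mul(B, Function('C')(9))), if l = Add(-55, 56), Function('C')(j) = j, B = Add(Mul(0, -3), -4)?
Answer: -35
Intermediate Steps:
B = -4 (B = Add(0, -4) = -4)
l = 1
Add(l, Mul(B, Function('C')(9))) = Add(1, Mul(-4, 9)) = Add(1, -36) = -35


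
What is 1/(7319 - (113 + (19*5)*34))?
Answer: 1/3976 ≈ 0.00025151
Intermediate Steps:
1/(7319 - (113 + (19*5)*34)) = 1/(7319 - (113 + 95*34)) = 1/(7319 - (113 + 3230)) = 1/(7319 - 1*3343) = 1/(7319 - 3343) = 1/3976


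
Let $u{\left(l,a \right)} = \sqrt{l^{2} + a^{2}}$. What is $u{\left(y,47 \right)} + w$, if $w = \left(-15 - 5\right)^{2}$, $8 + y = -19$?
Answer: $400 + \sqrt{2938} \approx 454.2$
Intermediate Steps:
$y = -27$ ($y = -8 - 19 = -27$)
$u{\left(l,a \right)} = \sqrt{a^{2} + l^{2}}$
$w = 400$ ($w = \left(-20\right)^{2} = 400$)
$u{\left(y,47 \right)} + w = \sqrt{47^{2} + \left(-27\right)^{2}} + 400 = \sqrt{2209 + 729} + 400 = \sqrt{2938} + 400 = 400 + \sqrt{2938}$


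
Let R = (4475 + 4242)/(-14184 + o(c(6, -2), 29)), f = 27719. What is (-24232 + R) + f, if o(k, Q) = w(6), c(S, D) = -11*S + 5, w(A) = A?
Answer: 49429969/14178 ≈ 3486.4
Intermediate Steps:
c(S, D) = 5 - 11*S
o(k, Q) = 6
R = -8717/14178 (R = (4475 + 4242)/(-14184 + 6) = 8717/(-14178) = 8717*(-1/14178) = -8717/14178 ≈ -0.61483)
(-24232 + R) + f = (-24232 - 8717/14178) + 27719 = -343570013/14178 + 27719 = 49429969/14178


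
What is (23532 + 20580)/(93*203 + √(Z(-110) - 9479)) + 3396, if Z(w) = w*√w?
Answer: 3396 + 44112/(18879 + √(-9479 - 110*I*√110)) ≈ 3398.3 + 0.012064*I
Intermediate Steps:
Z(w) = w^(3/2)
(23532 + 20580)/(93*203 + √(Z(-110) - 9479)) + 3396 = (23532 + 20580)/(93*203 + √((-110)^(3/2) - 9479)) + 3396 = 44112/(18879 + √(-110*I*√110 - 9479)) + 3396 = 44112/(18879 + √(-9479 - 110*I*√110)) + 3396 = 3396 + 44112/(18879 + √(-9479 - 110*I*√110))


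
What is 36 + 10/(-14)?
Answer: 247/7 ≈ 35.286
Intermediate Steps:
36 + 10/(-14) = 36 - 1/14*10 = 36 - 5/7 = 247/7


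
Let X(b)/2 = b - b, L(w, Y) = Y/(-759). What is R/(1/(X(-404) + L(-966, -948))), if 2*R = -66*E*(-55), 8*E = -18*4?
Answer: -469260/23 ≈ -20403.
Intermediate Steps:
L(w, Y) = -Y/759 (L(w, Y) = Y*(-1/759) = -Y/759)
E = -9 (E = (-18*4)/8 = (1/8)*(-72) = -9)
X(b) = 0 (X(b) = 2*(b - b) = 2*0 = 0)
R = -16335 (R = (-66*(-9)*(-55))/2 = (594*(-55))/2 = (1/2)*(-32670) = -16335)
R/(1/(X(-404) + L(-966, -948))) = -16335/(1/(0 - 1/759*(-948))) = -16335/(1/(0 + 316/253)) = -16335/(1/(316/253)) = -16335/253/316 = -16335*316/253 = -469260/23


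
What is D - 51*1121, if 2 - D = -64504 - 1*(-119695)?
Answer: -112360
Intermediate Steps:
D = -55189 (D = 2 - (-64504 - 1*(-119695)) = 2 - (-64504 + 119695) = 2 - 1*55191 = 2 - 55191 = -55189)
D - 51*1121 = -55189 - 51*1121 = -55189 - 57171 = -112360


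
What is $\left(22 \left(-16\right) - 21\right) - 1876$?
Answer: $-2249$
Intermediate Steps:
$\left(22 \left(-16\right) - 21\right) - 1876 = \left(-352 - 21\right) - 1876 = -373 - 1876 = -2249$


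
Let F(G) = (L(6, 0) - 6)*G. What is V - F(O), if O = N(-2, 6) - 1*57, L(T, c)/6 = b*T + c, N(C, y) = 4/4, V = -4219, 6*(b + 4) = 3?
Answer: -11611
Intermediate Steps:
b = -7/2 (b = -4 + (⅙)*3 = -4 + ½ = -7/2 ≈ -3.5000)
N(C, y) = 1 (N(C, y) = 4*(¼) = 1)
L(T, c) = -21*T + 6*c (L(T, c) = 6*(-7*T/2 + c) = 6*(c - 7*T/2) = -21*T + 6*c)
O = -56 (O = 1 - 1*57 = 1 - 57 = -56)
F(G) = -132*G (F(G) = ((-21*6 + 6*0) - 6)*G = ((-126 + 0) - 6)*G = (-126 - 6)*G = -132*G)
V - F(O) = -4219 - (-132)*(-56) = -4219 - 1*7392 = -4219 - 7392 = -11611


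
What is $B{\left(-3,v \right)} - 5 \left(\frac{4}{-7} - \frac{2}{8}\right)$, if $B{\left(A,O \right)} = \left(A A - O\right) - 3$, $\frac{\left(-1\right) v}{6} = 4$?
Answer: $\frac{955}{28} \approx 34.107$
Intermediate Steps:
$v = -24$ ($v = \left(-6\right) 4 = -24$)
$B{\left(A,O \right)} = -3 + A^{2} - O$ ($B{\left(A,O \right)} = \left(A^{2} - O\right) - 3 = -3 + A^{2} - O$)
$B{\left(-3,v \right)} - 5 \left(\frac{4}{-7} - \frac{2}{8}\right) = \left(-3 + \left(-3\right)^{2} - -24\right) - 5 \left(\frac{4}{-7} - \frac{2}{8}\right) = \left(-3 + 9 + 24\right) - 5 \left(4 \left(- \frac{1}{7}\right) - \frac{1}{4}\right) = 30 - 5 \left(- \frac{4}{7} - \frac{1}{4}\right) = 30 - - \frac{115}{28} = 30 + \frac{115}{28} = \frac{955}{28}$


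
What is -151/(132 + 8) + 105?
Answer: 14549/140 ≈ 103.92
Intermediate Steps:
-151/(132 + 8) + 105 = -151/140 + 105 = 14549/140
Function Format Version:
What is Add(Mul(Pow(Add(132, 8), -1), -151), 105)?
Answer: Rational(14549, 140) ≈ 103.92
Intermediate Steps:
Add(Mul(Pow(Add(132, 8), -1), -151), 105) = Add(Mul(Pow(140, -1), -151), 105) = Add(Mul(Rational(1, 140), -151), 105) = Add(Rational(-151, 140), 105) = Rational(14549, 140)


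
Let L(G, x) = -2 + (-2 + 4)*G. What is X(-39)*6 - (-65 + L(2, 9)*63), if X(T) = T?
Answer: -295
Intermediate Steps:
L(G, x) = -2 + 2*G
X(-39)*6 - (-65 + L(2, 9)*63) = -39*6 - (-65 + (-2 + 2*2)*63) = -234 - (-65 + (-2 + 4)*63) = -234 - (-65 + 2*63) = -234 - (-65 + 126) = -234 - 1*61 = -234 - 61 = -295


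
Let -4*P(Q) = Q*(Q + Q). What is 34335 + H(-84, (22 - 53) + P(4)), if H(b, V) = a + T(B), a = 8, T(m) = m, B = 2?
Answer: 34345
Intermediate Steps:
P(Q) = -Q²/2 (P(Q) = -Q*(Q + Q)/4 = -Q*2*Q/4 = -Q²/2)
H(b, V) = 10 (H(b, V) = 8 + 2 = 10)
34335 + H(-84, (22 - 53) + P(4)) = 34335 + 10 = 34345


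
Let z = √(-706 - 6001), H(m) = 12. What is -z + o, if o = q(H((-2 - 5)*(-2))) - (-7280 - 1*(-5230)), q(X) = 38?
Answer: 2088 - I*√6707 ≈ 2088.0 - 81.896*I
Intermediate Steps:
z = I*√6707 (z = √(-6707) = I*√6707 ≈ 81.896*I)
o = 2088 (o = 38 - (-7280 - 1*(-5230)) = 38 - (-7280 + 5230) = 38 - 1*(-2050) = 38 + 2050 = 2088)
-z + o = -I*√6707 + 2088 = 2088 - I*√6707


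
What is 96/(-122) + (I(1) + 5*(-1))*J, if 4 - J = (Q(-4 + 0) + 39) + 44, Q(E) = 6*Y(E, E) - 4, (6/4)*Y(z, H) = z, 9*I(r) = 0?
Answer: 17947/61 ≈ 294.21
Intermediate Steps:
I(r) = 0 (I(r) = (1/9)*0 = 0)
Y(z, H) = 2*z/3
Q(E) = -4 + 4*E (Q(E) = 6*(2*E/3) - 4 = 4*E - 4 = -4 + 4*E)
J = -59 (J = 4 - (((-4 + 4*(-4 + 0)) + 39) + 44) = 4 - (((-4 + 4*(-4)) + 39) + 44) = 4 - (((-4 - 16) + 39) + 44) = 4 - ((-20 + 39) + 44) = 4 - (19 + 44) = 4 - 1*63 = 4 - 63 = -59)
96/(-122) + (I(1) + 5*(-1))*J = 96/(-122) + (0 + 5*(-1))*(-59) = 96*(-1/122) + (0 - 5)*(-59) = -48/61 - 5*(-59) = -48/61 + 295 = 17947/61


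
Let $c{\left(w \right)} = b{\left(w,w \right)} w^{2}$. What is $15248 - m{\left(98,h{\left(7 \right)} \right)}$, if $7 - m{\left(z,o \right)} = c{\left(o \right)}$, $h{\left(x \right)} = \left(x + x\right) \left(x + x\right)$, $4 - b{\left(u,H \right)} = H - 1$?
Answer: $-7322215$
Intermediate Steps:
$b{\left(u,H \right)} = 5 - H$ ($b{\left(u,H \right)} = 4 - \left(H - 1\right) = 4 - \left(-1 + H\right) = 5 - H$)
$h{\left(x \right)} = 4 x^{2}$ ($h{\left(x \right)} = 2 x 2 x = 4 x^{2}$)
$c{\left(w \right)} = w^{2} \left(5 - w\right)$ ($c{\left(w \right)} = \left(5 - w\right) w^{2} = w^{2} \left(5 - w\right)$)
$m{\left(z,o \right)} = 7 - o^{2} \left(5 - o\right)$
$15248 - m{\left(98,h{\left(7 \right)} \right)} = 15248 - \left(7 + \left(4 \cdot 7^{2}\right)^{2} \left(-5 + 4 \cdot 7^{2}\right)\right) = 15248 - \left(7 + \left(4 \cdot 49\right)^{2} \left(-5 + 4 \cdot 49\right)\right) = 15248 - \left(7 + 196^{2} \left(-5 + 196\right)\right) = 15248 - \left(7 + 38416 \cdot 191\right) = 15248 - \left(7 + 7337456\right) = 15248 - 7337463 = -7322215$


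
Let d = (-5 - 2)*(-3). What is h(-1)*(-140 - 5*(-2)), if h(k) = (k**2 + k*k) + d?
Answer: -2990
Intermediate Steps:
d = 21 (d = -7*(-3) = 21)
h(k) = 21 + 2*k**2 (h(k) = (k**2 + k*k) + 21 = (k**2 + k**2) + 21 = 2*k**2 + 21 = 21 + 2*k**2)
h(-1)*(-140 - 5*(-2)) = (21 + 2*(-1)**2)*(-140 - 5*(-2)) = (21 + 2*1)*(-140 + 10) = (21 + 2)*(-130) = 23*(-130) = -2990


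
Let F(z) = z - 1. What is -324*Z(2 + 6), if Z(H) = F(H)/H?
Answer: -567/2 ≈ -283.50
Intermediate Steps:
F(z) = -1 + z
Z(H) = (-1 + H)/H
-324*Z(2 + 6) = -324*(-1 + (2 + 6))/(2 + 6) = -324*(-1 + 8)/8 = -81*7/2 = -324*7/8 = -567/2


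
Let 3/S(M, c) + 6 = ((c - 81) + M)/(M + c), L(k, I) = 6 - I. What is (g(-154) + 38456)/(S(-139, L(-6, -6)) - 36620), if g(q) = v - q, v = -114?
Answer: -21326784/20287861 ≈ -1.0512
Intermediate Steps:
g(q) = -114 - q
S(M, c) = 3/(-6 + (-81 + M + c)/(M + c)) (S(M, c) = 3/(-6 + ((c - 81) + M)/(M + c)) = 3/(-6 + ((-81 + c) + M)/(M + c)) = 3/(-6 + (-81 + M + c)/(M + c)))
(g(-154) + 38456)/(S(-139, L(-6, -6)) - 36620) = ((-114 - 1*(-154)) + 38456)/(3*(-1*(-139) - (6 - 1*(-6)))/(81 + 5*(-139) + 5*(6 - 1*(-6))) - 36620) = ((-114 + 154) + 38456)/(3*(139 - (6 + 6))/(81 - 695 + 5*(6 + 6)) - 36620) = (40 + 38456)/(3*(139 - 1*12)/(81 - 695 + 5*12) - 36620) = 38496/(3*(139 - 12)/(81 - 695 + 60) - 36620) = 38496/(3*127/(-554) - 36620) = 38496/(3*(-1/554)*127 - 36620) = 38496/(-381/554 - 36620) = 38496/(-20287861/554) = 38496*(-554/20287861) = -21326784/20287861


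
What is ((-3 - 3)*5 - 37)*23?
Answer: -1541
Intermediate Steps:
((-3 - 3)*5 - 37)*23 = (-6*5 - 37)*23 = (-30 - 37)*23 = -67*23 = -1541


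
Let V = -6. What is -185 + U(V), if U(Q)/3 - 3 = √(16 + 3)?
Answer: -176 + 3*√19 ≈ -162.92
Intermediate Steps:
U(Q) = 9 + 3*√19 (U(Q) = 9 + 3*√(16 + 3) = 9 + 3*√19)
-185 + U(V) = -185 + (9 + 3*√19) = -176 + 3*√19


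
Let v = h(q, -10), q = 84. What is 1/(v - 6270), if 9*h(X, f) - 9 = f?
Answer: -9/56431 ≈ -0.00015949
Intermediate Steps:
h(X, f) = 1 + f/9
v = -1/9 (v = 1 + (1/9)*(-10) = 1 - 10/9 = -1/9 ≈ -0.11111)
1/(v - 6270) = 1/(-1/9 - 6270) = 1/(-56431/9) = -9/56431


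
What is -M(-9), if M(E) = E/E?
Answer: -1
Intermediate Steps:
M(E) = 1
-M(-9) = -1*1 = -1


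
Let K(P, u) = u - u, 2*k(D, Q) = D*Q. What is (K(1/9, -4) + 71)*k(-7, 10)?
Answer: -2485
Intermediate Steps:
k(D, Q) = D*Q/2 (k(D, Q) = (D*Q)/2 = D*Q/2)
K(P, u) = 0
(K(1/9, -4) + 71)*k(-7, 10) = (0 + 71)*((½)*(-7)*10) = 71*(-35) = -2485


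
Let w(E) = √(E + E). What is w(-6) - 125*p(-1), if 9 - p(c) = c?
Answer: -1250 + 2*I*√3 ≈ -1250.0 + 3.4641*I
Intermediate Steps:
p(c) = 9 - c
w(E) = √2*√E (w(E) = √(2*E) = √2*√E)
w(-6) - 125*p(-1) = √2*√(-6) - 125*(9 - 1*(-1)) = √2*(I*√6) - 125*(9 + 1) = 2*I*√3 - 125*10 = 2*I*√3 - 1250 = -1250 + 2*I*√3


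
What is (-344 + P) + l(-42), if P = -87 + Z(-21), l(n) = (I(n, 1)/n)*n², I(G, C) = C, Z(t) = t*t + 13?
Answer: -19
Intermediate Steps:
Z(t) = 13 + t² (Z(t) = t² + 13 = 13 + t²)
l(n) = n (l(n) = (1/n)*n² = n²/n = n)
P = 367 (P = -87 + (13 + (-21)²) = -87 + (13 + 441) = -87 + 454 = 367)
(-344 + P) + l(-42) = (-344 + 367) - 42 = 23 - 42 = -19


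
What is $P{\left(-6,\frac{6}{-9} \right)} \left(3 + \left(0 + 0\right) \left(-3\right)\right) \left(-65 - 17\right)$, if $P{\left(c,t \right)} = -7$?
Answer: $1722$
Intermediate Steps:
$P{\left(-6,\frac{6}{-9} \right)} \left(3 + \left(0 + 0\right) \left(-3\right)\right) \left(-65 - 17\right) = - 7 \left(3 + \left(0 + 0\right) \left(-3\right)\right) \left(-65 - 17\right) = - 7 \left(3 + 0 \left(-3\right)\right) \left(-82\right) = - 7 \left(3 + 0\right) \left(-82\right) = - 7 \cdot 3 \left(-82\right) = \left(-7\right) \left(-246\right) = 1722$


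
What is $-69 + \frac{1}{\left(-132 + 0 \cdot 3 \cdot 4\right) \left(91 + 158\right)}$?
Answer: $- \frac{2267893}{32868} \approx -69.0$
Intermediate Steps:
$-69 + \frac{1}{\left(-132 + 0 \cdot 3 \cdot 4\right) \left(91 + 158\right)} = -69 + \frac{1}{\left(-132 + 0 \cdot 4\right) 249} = -69 + \frac{1}{-132 + 0} \cdot \frac{1}{249} = -69 + \frac{1}{-132} \cdot \frac{1}{249} = -69 - \frac{1}{32868} = - \frac{2267893}{32868}$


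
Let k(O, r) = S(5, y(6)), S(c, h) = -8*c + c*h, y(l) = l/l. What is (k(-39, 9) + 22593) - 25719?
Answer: -3161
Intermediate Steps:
y(l) = 1
k(O, r) = -35 (k(O, r) = 5*(-8 + 1) = 5*(-7) = -35)
(k(-39, 9) + 22593) - 25719 = (-35 + 22593) - 25719 = 22558 - 25719 = -3161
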